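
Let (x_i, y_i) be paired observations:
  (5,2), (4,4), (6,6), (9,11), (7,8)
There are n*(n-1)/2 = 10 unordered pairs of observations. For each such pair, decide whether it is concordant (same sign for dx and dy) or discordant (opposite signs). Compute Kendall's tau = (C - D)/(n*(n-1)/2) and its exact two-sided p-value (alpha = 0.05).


Step 1: Enumerate the 10 unordered pairs (i,j) with i<j and classify each by sign(x_j-x_i) * sign(y_j-y_i).
  (1,2):dx=-1,dy=+2->D; (1,3):dx=+1,dy=+4->C; (1,4):dx=+4,dy=+9->C; (1,5):dx=+2,dy=+6->C
  (2,3):dx=+2,dy=+2->C; (2,4):dx=+5,dy=+7->C; (2,5):dx=+3,dy=+4->C; (3,4):dx=+3,dy=+5->C
  (3,5):dx=+1,dy=+2->C; (4,5):dx=-2,dy=-3->C
Step 2: C = 9, D = 1, total pairs = 10.
Step 3: tau = (C - D)/(n(n-1)/2) = (9 - 1)/10 = 0.800000.
Step 4: Exact two-sided p-value (enumerate n! = 120 permutations of y under H0): p = 0.083333.
Step 5: alpha = 0.05. fail to reject H0.

tau_b = 0.8000 (C=9, D=1), p = 0.083333, fail to reject H0.


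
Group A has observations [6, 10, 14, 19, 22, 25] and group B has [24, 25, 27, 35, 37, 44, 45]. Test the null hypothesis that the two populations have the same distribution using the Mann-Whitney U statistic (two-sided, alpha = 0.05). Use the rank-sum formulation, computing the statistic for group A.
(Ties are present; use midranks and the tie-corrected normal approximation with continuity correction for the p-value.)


Step 1: Combine and sort all 13 observations; assign midranks.
sorted (value, group): (6,X), (10,X), (14,X), (19,X), (22,X), (24,Y), (25,X), (25,Y), (27,Y), (35,Y), (37,Y), (44,Y), (45,Y)
ranks: 6->1, 10->2, 14->3, 19->4, 22->5, 24->6, 25->7.5, 25->7.5, 27->9, 35->10, 37->11, 44->12, 45->13
Step 2: Rank sum for X: R1 = 1 + 2 + 3 + 4 + 5 + 7.5 = 22.5.
Step 3: U_X = R1 - n1(n1+1)/2 = 22.5 - 6*7/2 = 22.5 - 21 = 1.5.
       U_Y = n1*n2 - U_X = 42 - 1.5 = 40.5.
Step 4: Ties are present, so use the tie-corrected normal approximation (with continuity correction) for the p-value.
Step 5: p-value = 0.006567; compare to alpha = 0.05. reject H0.

U_X = 1.5, p = 0.006567, reject H0 at alpha = 0.05.


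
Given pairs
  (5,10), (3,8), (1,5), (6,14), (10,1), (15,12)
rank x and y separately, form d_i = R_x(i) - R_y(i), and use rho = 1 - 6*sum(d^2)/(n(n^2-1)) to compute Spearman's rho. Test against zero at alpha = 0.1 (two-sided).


Step 1: Rank x and y separately (midranks; no ties here).
rank(x): 5->3, 3->2, 1->1, 6->4, 10->5, 15->6
rank(y): 10->4, 8->3, 5->2, 14->6, 1->1, 12->5
Step 2: d_i = R_x(i) - R_y(i); compute d_i^2.
  (3-4)^2=1, (2-3)^2=1, (1-2)^2=1, (4-6)^2=4, (5-1)^2=16, (6-5)^2=1
sum(d^2) = 24.
Step 3: rho = 1 - 6*24 / (6*(6^2 - 1)) = 1 - 144/210 = 0.314286.
Step 4: Under H0, t = rho * sqrt((n-2)/(1-rho^2)) = 0.6621 ~ t(4).
Step 5: Two-sided p-value from the t-distribution with 4 df = 0.544093.
Step 6: alpha = 0.1. fail to reject H0.

rho = 0.3143, p = 0.544093, fail to reject H0 at alpha = 0.1.


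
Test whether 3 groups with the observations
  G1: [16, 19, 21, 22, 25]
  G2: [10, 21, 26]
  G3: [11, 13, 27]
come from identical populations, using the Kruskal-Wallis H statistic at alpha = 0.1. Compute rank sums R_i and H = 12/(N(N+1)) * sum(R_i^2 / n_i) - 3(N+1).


Step 1: Combine all N = 11 observations and assign midranks.
sorted (value, group, rank): (10,G2,1), (11,G3,2), (13,G3,3), (16,G1,4), (19,G1,5), (21,G1,6.5), (21,G2,6.5), (22,G1,8), (25,G1,9), (26,G2,10), (27,G3,11)
Step 2: Sum ranks within each group.
R_1 = 32.5 (n_1 = 5)
R_2 = 17.5 (n_2 = 3)
R_3 = 16 (n_3 = 3)
Step 3: H = 12/(N(N+1)) * sum(R_i^2/n_i) - 3(N+1)
     = 12/(11*12) * (32.5^2/5 + 17.5^2/3 + 16^2/3) - 3*12
     = 0.090909 * 398.667 - 36
     = 0.242424.
Step 4: Ties present; correction factor C = 1 - 6/(11^3 - 11) = 0.995455. Corrected H = 0.242424 / 0.995455 = 0.243531.
Step 5: Under H0, H ~ chi^2(2); p-value = 0.885356.
Step 6: alpha = 0.1. fail to reject H0.

H = 0.2435, df = 2, p = 0.885356, fail to reject H0.


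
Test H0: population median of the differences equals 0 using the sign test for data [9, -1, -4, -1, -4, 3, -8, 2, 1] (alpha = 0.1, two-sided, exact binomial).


Step 1: Discard zero differences. Original n = 9; n_eff = number of nonzero differences = 9.
Nonzero differences (with sign): +9, -1, -4, -1, -4, +3, -8, +2, +1
Step 2: Count signs: positive = 4, negative = 5.
Step 3: Under H0: P(positive) = 0.5, so the number of positives S ~ Bin(9, 0.5).
Step 4: Two-sided exact p-value = sum of Bin(9,0.5) probabilities at or below the observed probability = 1.000000.
Step 5: alpha = 0.1. fail to reject H0.

n_eff = 9, pos = 4, neg = 5, p = 1.000000, fail to reject H0.


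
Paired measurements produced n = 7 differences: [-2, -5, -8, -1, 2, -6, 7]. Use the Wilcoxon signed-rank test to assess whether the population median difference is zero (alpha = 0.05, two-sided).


Step 1: Drop any zero differences (none here) and take |d_i|.
|d| = [2, 5, 8, 1, 2, 6, 7]
Step 2: Midrank |d_i| (ties get averaged ranks).
ranks: |2|->2.5, |5|->4, |8|->7, |1|->1, |2|->2.5, |6|->5, |7|->6
Step 3: Attach original signs; sum ranks with positive sign and with negative sign.
W+ = 2.5 + 6 = 8.5
W- = 2.5 + 4 + 7 + 1 + 5 = 19.5
(Check: W+ + W- = 28 should equal n(n+1)/2 = 28.)
Step 4: Test statistic W = min(W+, W-) = 8.5.
Step 5: Ties in |d|, so use the tie-corrected normal approximation.
        E[W] = n(n+1)/4 = 7*8/4 = 14.
        Tie groups: |d|=2 (t=2); sum(t^3 - t) = 6.
        Var[W] = n(n+1)(2n+1)/24 - sum(t^3-t)/48 = 840/24 - 6/48 = 34.875.
        z = (W - E[W]) / sqrt(Var[W]) = (8.5 - 14) / 5.9055 = -0.9313.
        Two-sided p = 2*Phi(z) = 0.351681.
Step 6: alpha = 0.05. fail to reject H0.

W+ = 8.5, W- = 19.5, W = min = 8.5, p = 0.351681, fail to reject H0.


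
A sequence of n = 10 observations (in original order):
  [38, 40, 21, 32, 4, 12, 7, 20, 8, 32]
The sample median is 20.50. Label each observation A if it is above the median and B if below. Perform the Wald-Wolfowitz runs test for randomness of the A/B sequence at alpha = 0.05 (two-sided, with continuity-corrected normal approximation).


Step 1: Compute median = 20.50; label A = above, B = below.
Labels in order: AAAABBBBBA  (n_A = 5, n_B = 5)
Step 2: Count runs R = 3.
Step 3: Under H0 (random ordering), E[R] = 2*n_A*n_B/(n_A+n_B) + 1 = 2*5*5/10 + 1 = 6.0000.
        Var[R] = 2*n_A*n_B*(2*n_A*n_B - n_A - n_B) / ((n_A+n_B)^2 * (n_A+n_B-1)) = 2000/900 = 2.2222.
        SD[R] = 1.4907.
Step 4: Continuity-corrected z = (R + 0.5 - E[R]) / SD[R] = (3 + 0.5 - 6.0000) / 1.4907 = -1.6771.
Step 5: Two-sided p-value via normal approximation = 2*(1 - Phi(|z|)) = 0.093533.
Step 6: alpha = 0.05. fail to reject H0.

R = 3, z = -1.6771, p = 0.093533, fail to reject H0.


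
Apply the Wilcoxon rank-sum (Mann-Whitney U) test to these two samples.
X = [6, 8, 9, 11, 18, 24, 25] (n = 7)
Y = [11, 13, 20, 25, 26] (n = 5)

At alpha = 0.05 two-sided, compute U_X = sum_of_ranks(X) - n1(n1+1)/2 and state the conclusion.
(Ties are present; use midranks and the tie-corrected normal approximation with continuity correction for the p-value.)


Step 1: Combine and sort all 12 observations; assign midranks.
sorted (value, group): (6,X), (8,X), (9,X), (11,X), (11,Y), (13,Y), (18,X), (20,Y), (24,X), (25,X), (25,Y), (26,Y)
ranks: 6->1, 8->2, 9->3, 11->4.5, 11->4.5, 13->6, 18->7, 20->8, 24->9, 25->10.5, 25->10.5, 26->12
Step 2: Rank sum for X: R1 = 1 + 2 + 3 + 4.5 + 7 + 9 + 10.5 = 37.
Step 3: U_X = R1 - n1(n1+1)/2 = 37 - 7*8/2 = 37 - 28 = 9.
       U_Y = n1*n2 - U_X = 35 - 9 = 26.
Step 4: Ties are present, so use the tie-corrected normal approximation (with continuity correction) for the p-value.
Step 5: p-value = 0.192314; compare to alpha = 0.05. fail to reject H0.

U_X = 9, p = 0.192314, fail to reject H0 at alpha = 0.05.


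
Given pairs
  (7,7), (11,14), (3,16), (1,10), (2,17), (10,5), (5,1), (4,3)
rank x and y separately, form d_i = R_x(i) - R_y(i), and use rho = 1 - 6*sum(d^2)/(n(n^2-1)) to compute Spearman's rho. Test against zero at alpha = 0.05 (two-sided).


Step 1: Rank x and y separately (midranks; no ties here).
rank(x): 7->6, 11->8, 3->3, 1->1, 2->2, 10->7, 5->5, 4->4
rank(y): 7->4, 14->6, 16->7, 10->5, 17->8, 5->3, 1->1, 3->2
Step 2: d_i = R_x(i) - R_y(i); compute d_i^2.
  (6-4)^2=4, (8-6)^2=4, (3-7)^2=16, (1-5)^2=16, (2-8)^2=36, (7-3)^2=16, (5-1)^2=16, (4-2)^2=4
sum(d^2) = 112.
Step 3: rho = 1 - 6*112 / (8*(8^2 - 1)) = 1 - 672/504 = -0.333333.
Step 4: Under H0, t = rho * sqrt((n-2)/(1-rho^2)) = -0.8660 ~ t(6).
Step 5: Two-sided p-value from the t-distribution with 6 df = 0.419753.
Step 6: alpha = 0.05. fail to reject H0.

rho = -0.3333, p = 0.419753, fail to reject H0 at alpha = 0.05.


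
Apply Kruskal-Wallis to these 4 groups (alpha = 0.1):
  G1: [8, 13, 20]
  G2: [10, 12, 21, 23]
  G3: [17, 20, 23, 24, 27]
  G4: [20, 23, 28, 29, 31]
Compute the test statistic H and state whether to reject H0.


Step 1: Combine all N = 17 observations and assign midranks.
sorted (value, group, rank): (8,G1,1), (10,G2,2), (12,G2,3), (13,G1,4), (17,G3,5), (20,G1,7), (20,G3,7), (20,G4,7), (21,G2,9), (23,G2,11), (23,G3,11), (23,G4,11), (24,G3,13), (27,G3,14), (28,G4,15), (29,G4,16), (31,G4,17)
Step 2: Sum ranks within each group.
R_1 = 12 (n_1 = 3)
R_2 = 25 (n_2 = 4)
R_3 = 50 (n_3 = 5)
R_4 = 66 (n_4 = 5)
Step 3: H = 12/(N(N+1)) * sum(R_i^2/n_i) - 3(N+1)
     = 12/(17*18) * (12^2/3 + 25^2/4 + 50^2/5 + 66^2/5) - 3*18
     = 0.039216 * 1575.45 - 54
     = 7.782353.
Step 4: Ties present; correction factor C = 1 - 48/(17^3 - 17) = 0.990196. Corrected H = 7.782353 / 0.990196 = 7.859406.
Step 5: Under H0, H ~ chi^2(3); p-value = 0.049009.
Step 6: alpha = 0.1. reject H0.

H = 7.8594, df = 3, p = 0.049009, reject H0.


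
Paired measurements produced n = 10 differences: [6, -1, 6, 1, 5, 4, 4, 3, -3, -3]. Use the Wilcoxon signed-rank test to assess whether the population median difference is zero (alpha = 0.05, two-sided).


Step 1: Drop any zero differences (none here) and take |d_i|.
|d| = [6, 1, 6, 1, 5, 4, 4, 3, 3, 3]
Step 2: Midrank |d_i| (ties get averaged ranks).
ranks: |6|->9.5, |1|->1.5, |6|->9.5, |1|->1.5, |5|->8, |4|->6.5, |4|->6.5, |3|->4, |3|->4, |3|->4
Step 3: Attach original signs; sum ranks with positive sign and with negative sign.
W+ = 9.5 + 9.5 + 1.5 + 8 + 6.5 + 6.5 + 4 = 45.5
W- = 1.5 + 4 + 4 = 9.5
(Check: W+ + W- = 55 should equal n(n+1)/2 = 55.)
Step 4: Test statistic W = min(W+, W-) = 9.5.
Step 5: Ties in |d|, so use the tie-corrected normal approximation.
        E[W] = n(n+1)/4 = 10*11/4 = 27.5.
        Tie groups: |d|=1 (t=2), |d|=3 (t=3), |d|=4 (t=2), |d|=6 (t=2); sum(t^3 - t) = 42.
        Var[W] = n(n+1)(2n+1)/24 - sum(t^3-t)/48 = 2310/24 - 42/48 = 95.375.
        z = (W - E[W]) / sqrt(Var[W]) = (9.5 - 27.5) / 9.7660 = -1.8431.
        Two-sided p = 2*Phi(z) = 0.065310.
Step 6: alpha = 0.05. fail to reject H0.

W+ = 45.5, W- = 9.5, W = min = 9.5, p = 0.065310, fail to reject H0.


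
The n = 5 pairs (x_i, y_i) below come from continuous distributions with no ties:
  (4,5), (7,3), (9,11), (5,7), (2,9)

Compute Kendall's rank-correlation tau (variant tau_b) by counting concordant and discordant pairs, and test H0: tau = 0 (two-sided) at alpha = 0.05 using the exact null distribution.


Step 1: Enumerate the 10 unordered pairs (i,j) with i<j and classify each by sign(x_j-x_i) * sign(y_j-y_i).
  (1,2):dx=+3,dy=-2->D; (1,3):dx=+5,dy=+6->C; (1,4):dx=+1,dy=+2->C; (1,5):dx=-2,dy=+4->D
  (2,3):dx=+2,dy=+8->C; (2,4):dx=-2,dy=+4->D; (2,5):dx=-5,dy=+6->D; (3,4):dx=-4,dy=-4->C
  (3,5):dx=-7,dy=-2->C; (4,5):dx=-3,dy=+2->D
Step 2: C = 5, D = 5, total pairs = 10.
Step 3: tau = (C - D)/(n(n-1)/2) = (5 - 5)/10 = 0.000000.
Step 4: Exact two-sided p-value (enumerate n! = 120 permutations of y under H0): p = 1.000000.
Step 5: alpha = 0.05. fail to reject H0.

tau_b = 0.0000 (C=5, D=5), p = 1.000000, fail to reject H0.


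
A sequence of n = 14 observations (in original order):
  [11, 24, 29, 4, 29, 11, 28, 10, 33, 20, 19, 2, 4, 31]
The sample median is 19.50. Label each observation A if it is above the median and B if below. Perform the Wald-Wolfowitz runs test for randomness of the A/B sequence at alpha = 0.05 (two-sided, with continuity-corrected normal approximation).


Step 1: Compute median = 19.50; label A = above, B = below.
Labels in order: BAABABABAABBBA  (n_A = 7, n_B = 7)
Step 2: Count runs R = 10.
Step 3: Under H0 (random ordering), E[R] = 2*n_A*n_B/(n_A+n_B) + 1 = 2*7*7/14 + 1 = 8.0000.
        Var[R] = 2*n_A*n_B*(2*n_A*n_B - n_A - n_B) / ((n_A+n_B)^2 * (n_A+n_B-1)) = 8232/2548 = 3.2308.
        SD[R] = 1.7974.
Step 4: Continuity-corrected z = (R - 0.5 - E[R]) / SD[R] = (10 - 0.5 - 8.0000) / 1.7974 = 0.8345.
Step 5: Two-sided p-value via normal approximation = 2*(1 - Phi(|z|)) = 0.403986.
Step 6: alpha = 0.05. fail to reject H0.

R = 10, z = 0.8345, p = 0.403986, fail to reject H0.


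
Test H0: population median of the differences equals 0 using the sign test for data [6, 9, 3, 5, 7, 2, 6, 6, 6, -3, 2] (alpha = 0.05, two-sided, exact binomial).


Step 1: Discard zero differences. Original n = 11; n_eff = number of nonzero differences = 11.
Nonzero differences (with sign): +6, +9, +3, +5, +7, +2, +6, +6, +6, -3, +2
Step 2: Count signs: positive = 10, negative = 1.
Step 3: Under H0: P(positive) = 0.5, so the number of positives S ~ Bin(11, 0.5).
Step 4: Two-sided exact p-value = sum of Bin(11,0.5) probabilities at or below the observed probability = 0.011719.
Step 5: alpha = 0.05. reject H0.

n_eff = 11, pos = 10, neg = 1, p = 0.011719, reject H0.


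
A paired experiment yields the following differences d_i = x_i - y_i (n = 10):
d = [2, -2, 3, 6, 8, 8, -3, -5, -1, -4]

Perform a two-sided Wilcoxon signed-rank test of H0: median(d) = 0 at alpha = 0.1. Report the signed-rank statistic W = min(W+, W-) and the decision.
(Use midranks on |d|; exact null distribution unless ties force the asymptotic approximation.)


Step 1: Drop any zero differences (none here) and take |d_i|.
|d| = [2, 2, 3, 6, 8, 8, 3, 5, 1, 4]
Step 2: Midrank |d_i| (ties get averaged ranks).
ranks: |2|->2.5, |2|->2.5, |3|->4.5, |6|->8, |8|->9.5, |8|->9.5, |3|->4.5, |5|->7, |1|->1, |4|->6
Step 3: Attach original signs; sum ranks with positive sign and with negative sign.
W+ = 2.5 + 4.5 + 8 + 9.5 + 9.5 = 34
W- = 2.5 + 4.5 + 7 + 1 + 6 = 21
(Check: W+ + W- = 55 should equal n(n+1)/2 = 55.)
Step 4: Test statistic W = min(W+, W-) = 21.
Step 5: Ties in |d|, so use the tie-corrected normal approximation.
        E[W] = n(n+1)/4 = 10*11/4 = 27.5.
        Tie groups: |d|=2 (t=2), |d|=3 (t=2), |d|=8 (t=2); sum(t^3 - t) = 18.
        Var[W] = n(n+1)(2n+1)/24 - sum(t^3-t)/48 = 2310/24 - 18/48 = 95.875.
        z = (W - E[W]) / sqrt(Var[W]) = (21 - 27.5) / 9.7916 = -0.6638.
        Two-sided p = 2*Phi(z) = 0.506795.
Step 6: alpha = 0.1. fail to reject H0.

W+ = 34, W- = 21, W = min = 21, p = 0.506795, fail to reject H0.


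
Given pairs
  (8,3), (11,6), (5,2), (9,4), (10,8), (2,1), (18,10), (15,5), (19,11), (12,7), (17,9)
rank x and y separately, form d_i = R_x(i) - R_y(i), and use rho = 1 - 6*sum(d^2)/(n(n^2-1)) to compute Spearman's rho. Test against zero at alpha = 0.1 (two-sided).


Step 1: Rank x and y separately (midranks; no ties here).
rank(x): 8->3, 11->6, 5->2, 9->4, 10->5, 2->1, 18->10, 15->8, 19->11, 12->7, 17->9
rank(y): 3->3, 6->6, 2->2, 4->4, 8->8, 1->1, 10->10, 5->5, 11->11, 7->7, 9->9
Step 2: d_i = R_x(i) - R_y(i); compute d_i^2.
  (3-3)^2=0, (6-6)^2=0, (2-2)^2=0, (4-4)^2=0, (5-8)^2=9, (1-1)^2=0, (10-10)^2=0, (8-5)^2=9, (11-11)^2=0, (7-7)^2=0, (9-9)^2=0
sum(d^2) = 18.
Step 3: rho = 1 - 6*18 / (11*(11^2 - 1)) = 1 - 108/1320 = 0.918182.
Step 4: Under H0, t = rho * sqrt((n-2)/(1-rho^2)) = 6.9531 ~ t(9).
Step 5: Two-sided p-value from the t-distribution with 9 df = 0.000067.
Step 6: alpha = 0.1. reject H0.

rho = 0.9182, p = 0.000067, reject H0 at alpha = 0.1.


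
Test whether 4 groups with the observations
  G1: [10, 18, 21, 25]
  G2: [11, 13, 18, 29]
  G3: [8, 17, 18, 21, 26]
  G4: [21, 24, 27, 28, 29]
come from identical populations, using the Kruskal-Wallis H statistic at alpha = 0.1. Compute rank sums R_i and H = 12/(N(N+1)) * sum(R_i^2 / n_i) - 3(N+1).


Step 1: Combine all N = 18 observations and assign midranks.
sorted (value, group, rank): (8,G3,1), (10,G1,2), (11,G2,3), (13,G2,4), (17,G3,5), (18,G1,7), (18,G2,7), (18,G3,7), (21,G1,10), (21,G3,10), (21,G4,10), (24,G4,12), (25,G1,13), (26,G3,14), (27,G4,15), (28,G4,16), (29,G2,17.5), (29,G4,17.5)
Step 2: Sum ranks within each group.
R_1 = 32 (n_1 = 4)
R_2 = 31.5 (n_2 = 4)
R_3 = 37 (n_3 = 5)
R_4 = 70.5 (n_4 = 5)
Step 3: H = 12/(N(N+1)) * sum(R_i^2/n_i) - 3(N+1)
     = 12/(18*19) * (32^2/4 + 31.5^2/4 + 37^2/5 + 70.5^2/5) - 3*19
     = 0.035088 * 1771.91 - 57
     = 5.172368.
Step 4: Ties present; correction factor C = 1 - 54/(18^3 - 18) = 0.990712. Corrected H = 5.172368 / 0.990712 = 5.220859.
Step 5: Under H0, H ~ chi^2(3); p-value = 0.156321.
Step 6: alpha = 0.1. fail to reject H0.

H = 5.2209, df = 3, p = 0.156321, fail to reject H0.


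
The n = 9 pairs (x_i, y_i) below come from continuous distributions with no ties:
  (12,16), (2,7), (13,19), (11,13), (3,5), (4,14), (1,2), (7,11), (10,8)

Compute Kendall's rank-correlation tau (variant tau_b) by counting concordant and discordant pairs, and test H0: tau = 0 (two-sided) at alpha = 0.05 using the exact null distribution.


Step 1: Enumerate the 36 unordered pairs (i,j) with i<j and classify each by sign(x_j-x_i) * sign(y_j-y_i).
  (1,2):dx=-10,dy=-9->C; (1,3):dx=+1,dy=+3->C; (1,4):dx=-1,dy=-3->C; (1,5):dx=-9,dy=-11->C
  (1,6):dx=-8,dy=-2->C; (1,7):dx=-11,dy=-14->C; (1,8):dx=-5,dy=-5->C; (1,9):dx=-2,dy=-8->C
  (2,3):dx=+11,dy=+12->C; (2,4):dx=+9,dy=+6->C; (2,5):dx=+1,dy=-2->D; (2,6):dx=+2,dy=+7->C
  (2,7):dx=-1,dy=-5->C; (2,8):dx=+5,dy=+4->C; (2,9):dx=+8,dy=+1->C; (3,4):dx=-2,dy=-6->C
  (3,5):dx=-10,dy=-14->C; (3,6):dx=-9,dy=-5->C; (3,7):dx=-12,dy=-17->C; (3,8):dx=-6,dy=-8->C
  (3,9):dx=-3,dy=-11->C; (4,5):dx=-8,dy=-8->C; (4,6):dx=-7,dy=+1->D; (4,7):dx=-10,dy=-11->C
  (4,8):dx=-4,dy=-2->C; (4,9):dx=-1,dy=-5->C; (5,6):dx=+1,dy=+9->C; (5,7):dx=-2,dy=-3->C
  (5,8):dx=+4,dy=+6->C; (5,9):dx=+7,dy=+3->C; (6,7):dx=-3,dy=-12->C; (6,8):dx=+3,dy=-3->D
  (6,9):dx=+6,dy=-6->D; (7,8):dx=+6,dy=+9->C; (7,9):dx=+9,dy=+6->C; (8,9):dx=+3,dy=-3->D
Step 2: C = 31, D = 5, total pairs = 36.
Step 3: tau = (C - D)/(n(n-1)/2) = (31 - 5)/36 = 0.722222.
Step 4: Exact two-sided p-value (enumerate n! = 362880 permutations of y under H0): p = 0.005886.
Step 5: alpha = 0.05. reject H0.

tau_b = 0.7222 (C=31, D=5), p = 0.005886, reject H0.


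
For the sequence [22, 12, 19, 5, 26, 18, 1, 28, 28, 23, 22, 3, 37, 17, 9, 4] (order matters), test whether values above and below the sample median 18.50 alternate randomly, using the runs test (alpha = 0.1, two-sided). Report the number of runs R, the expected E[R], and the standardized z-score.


Step 1: Compute median = 18.50; label A = above, B = below.
Labels in order: ABABABBAAAABABBB  (n_A = 8, n_B = 8)
Step 2: Count runs R = 10.
Step 3: Under H0 (random ordering), E[R] = 2*n_A*n_B/(n_A+n_B) + 1 = 2*8*8/16 + 1 = 9.0000.
        Var[R] = 2*n_A*n_B*(2*n_A*n_B - n_A - n_B) / ((n_A+n_B)^2 * (n_A+n_B-1)) = 14336/3840 = 3.7333.
        SD[R] = 1.9322.
Step 4: Continuity-corrected z = (R - 0.5 - E[R]) / SD[R] = (10 - 0.5 - 9.0000) / 1.9322 = 0.2588.
Step 5: Two-sided p-value via normal approximation = 2*(1 - Phi(|z|)) = 0.795809.
Step 6: alpha = 0.1. fail to reject H0.

R = 10, z = 0.2588, p = 0.795809, fail to reject H0.


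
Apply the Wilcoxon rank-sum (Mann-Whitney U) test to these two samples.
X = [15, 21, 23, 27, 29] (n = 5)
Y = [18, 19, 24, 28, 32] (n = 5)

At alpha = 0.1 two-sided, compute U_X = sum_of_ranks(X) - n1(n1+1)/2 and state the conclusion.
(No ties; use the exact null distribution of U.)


Step 1: Combine and sort all 10 observations; assign midranks.
sorted (value, group): (15,X), (18,Y), (19,Y), (21,X), (23,X), (24,Y), (27,X), (28,Y), (29,X), (32,Y)
ranks: 15->1, 18->2, 19->3, 21->4, 23->5, 24->6, 27->7, 28->8, 29->9, 32->10
Step 2: Rank sum for X: R1 = 1 + 4 + 5 + 7 + 9 = 26.
Step 3: U_X = R1 - n1(n1+1)/2 = 26 - 5*6/2 = 26 - 15 = 11.
       U_Y = n1*n2 - U_X = 25 - 11 = 14.
Step 4: No ties, so the exact null distribution of U (based on enumerating the C(10,5) = 252 equally likely rank assignments) gives the two-sided p-value.
Step 5: p-value = 0.841270; compare to alpha = 0.1. fail to reject H0.

U_X = 11, p = 0.841270, fail to reject H0 at alpha = 0.1.


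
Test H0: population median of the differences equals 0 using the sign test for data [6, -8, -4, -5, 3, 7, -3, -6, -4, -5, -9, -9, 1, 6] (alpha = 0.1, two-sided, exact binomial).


Step 1: Discard zero differences. Original n = 14; n_eff = number of nonzero differences = 14.
Nonzero differences (with sign): +6, -8, -4, -5, +3, +7, -3, -6, -4, -5, -9, -9, +1, +6
Step 2: Count signs: positive = 5, negative = 9.
Step 3: Under H0: P(positive) = 0.5, so the number of positives S ~ Bin(14, 0.5).
Step 4: Two-sided exact p-value = sum of Bin(14,0.5) probabilities at or below the observed probability = 0.423950.
Step 5: alpha = 0.1. fail to reject H0.

n_eff = 14, pos = 5, neg = 9, p = 0.423950, fail to reject H0.


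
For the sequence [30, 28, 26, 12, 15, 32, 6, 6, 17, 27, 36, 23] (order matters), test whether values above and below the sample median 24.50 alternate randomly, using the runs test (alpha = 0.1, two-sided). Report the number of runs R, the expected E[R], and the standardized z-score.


Step 1: Compute median = 24.50; label A = above, B = below.
Labels in order: AAABBABBBAAB  (n_A = 6, n_B = 6)
Step 2: Count runs R = 6.
Step 3: Under H0 (random ordering), E[R] = 2*n_A*n_B/(n_A+n_B) + 1 = 2*6*6/12 + 1 = 7.0000.
        Var[R] = 2*n_A*n_B*(2*n_A*n_B - n_A - n_B) / ((n_A+n_B)^2 * (n_A+n_B-1)) = 4320/1584 = 2.7273.
        SD[R] = 1.6514.
Step 4: Continuity-corrected z = (R + 0.5 - E[R]) / SD[R] = (6 + 0.5 - 7.0000) / 1.6514 = -0.3028.
Step 5: Two-sided p-value via normal approximation = 2*(1 - Phi(|z|)) = 0.762069.
Step 6: alpha = 0.1. fail to reject H0.

R = 6, z = -0.3028, p = 0.762069, fail to reject H0.


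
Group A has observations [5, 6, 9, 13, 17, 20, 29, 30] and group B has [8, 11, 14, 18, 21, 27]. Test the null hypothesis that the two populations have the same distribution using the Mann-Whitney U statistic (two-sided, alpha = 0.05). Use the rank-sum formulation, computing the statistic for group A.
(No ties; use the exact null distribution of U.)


Step 1: Combine and sort all 14 observations; assign midranks.
sorted (value, group): (5,X), (6,X), (8,Y), (9,X), (11,Y), (13,X), (14,Y), (17,X), (18,Y), (20,X), (21,Y), (27,Y), (29,X), (30,X)
ranks: 5->1, 6->2, 8->3, 9->4, 11->5, 13->6, 14->7, 17->8, 18->9, 20->10, 21->11, 27->12, 29->13, 30->14
Step 2: Rank sum for X: R1 = 1 + 2 + 4 + 6 + 8 + 10 + 13 + 14 = 58.
Step 3: U_X = R1 - n1(n1+1)/2 = 58 - 8*9/2 = 58 - 36 = 22.
       U_Y = n1*n2 - U_X = 48 - 22 = 26.
Step 4: No ties, so the exact null distribution of U (based on enumerating the C(14,8) = 3003 equally likely rank assignments) gives the two-sided p-value.
Step 5: p-value = 0.851815; compare to alpha = 0.05. fail to reject H0.

U_X = 22, p = 0.851815, fail to reject H0 at alpha = 0.05.


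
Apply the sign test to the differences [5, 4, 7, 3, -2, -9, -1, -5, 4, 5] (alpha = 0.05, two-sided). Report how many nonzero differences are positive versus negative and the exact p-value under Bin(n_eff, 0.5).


Step 1: Discard zero differences. Original n = 10; n_eff = number of nonzero differences = 10.
Nonzero differences (with sign): +5, +4, +7, +3, -2, -9, -1, -5, +4, +5
Step 2: Count signs: positive = 6, negative = 4.
Step 3: Under H0: P(positive) = 0.5, so the number of positives S ~ Bin(10, 0.5).
Step 4: Two-sided exact p-value = sum of Bin(10,0.5) probabilities at or below the observed probability = 0.753906.
Step 5: alpha = 0.05. fail to reject H0.

n_eff = 10, pos = 6, neg = 4, p = 0.753906, fail to reject H0.


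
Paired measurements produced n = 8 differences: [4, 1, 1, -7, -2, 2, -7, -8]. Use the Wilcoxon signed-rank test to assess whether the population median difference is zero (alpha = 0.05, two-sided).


Step 1: Drop any zero differences (none here) and take |d_i|.
|d| = [4, 1, 1, 7, 2, 2, 7, 8]
Step 2: Midrank |d_i| (ties get averaged ranks).
ranks: |4|->5, |1|->1.5, |1|->1.5, |7|->6.5, |2|->3.5, |2|->3.5, |7|->6.5, |8|->8
Step 3: Attach original signs; sum ranks with positive sign and with negative sign.
W+ = 5 + 1.5 + 1.5 + 3.5 = 11.5
W- = 6.5 + 3.5 + 6.5 + 8 = 24.5
(Check: W+ + W- = 36 should equal n(n+1)/2 = 36.)
Step 4: Test statistic W = min(W+, W-) = 11.5.
Step 5: Ties in |d|, so use the tie-corrected normal approximation.
        E[W] = n(n+1)/4 = 8*9/4 = 18.
        Tie groups: |d|=1 (t=2), |d|=2 (t=2), |d|=7 (t=2); sum(t^3 - t) = 18.
        Var[W] = n(n+1)(2n+1)/24 - sum(t^3-t)/48 = 1224/24 - 18/48 = 50.625.
        z = (W - E[W]) / sqrt(Var[W]) = (11.5 - 18) / 7.1151 = -0.9135.
        Two-sided p = 2*Phi(z) = 0.360955.
Step 6: alpha = 0.05. fail to reject H0.

W+ = 11.5, W- = 24.5, W = min = 11.5, p = 0.360955, fail to reject H0.


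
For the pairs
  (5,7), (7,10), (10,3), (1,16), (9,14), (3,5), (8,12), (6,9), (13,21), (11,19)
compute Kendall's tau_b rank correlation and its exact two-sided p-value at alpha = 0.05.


Step 1: Enumerate the 45 unordered pairs (i,j) with i<j and classify each by sign(x_j-x_i) * sign(y_j-y_i).
  (1,2):dx=+2,dy=+3->C; (1,3):dx=+5,dy=-4->D; (1,4):dx=-4,dy=+9->D; (1,5):dx=+4,dy=+7->C
  (1,6):dx=-2,dy=-2->C; (1,7):dx=+3,dy=+5->C; (1,8):dx=+1,dy=+2->C; (1,9):dx=+8,dy=+14->C
  (1,10):dx=+6,dy=+12->C; (2,3):dx=+3,dy=-7->D; (2,4):dx=-6,dy=+6->D; (2,5):dx=+2,dy=+4->C
  (2,6):dx=-4,dy=-5->C; (2,7):dx=+1,dy=+2->C; (2,8):dx=-1,dy=-1->C; (2,9):dx=+6,dy=+11->C
  (2,10):dx=+4,dy=+9->C; (3,4):dx=-9,dy=+13->D; (3,5):dx=-1,dy=+11->D; (3,6):dx=-7,dy=+2->D
  (3,7):dx=-2,dy=+9->D; (3,8):dx=-4,dy=+6->D; (3,9):dx=+3,dy=+18->C; (3,10):dx=+1,dy=+16->C
  (4,5):dx=+8,dy=-2->D; (4,6):dx=+2,dy=-11->D; (4,7):dx=+7,dy=-4->D; (4,8):dx=+5,dy=-7->D
  (4,9):dx=+12,dy=+5->C; (4,10):dx=+10,dy=+3->C; (5,6):dx=-6,dy=-9->C; (5,7):dx=-1,dy=-2->C
  (5,8):dx=-3,dy=-5->C; (5,9):dx=+4,dy=+7->C; (5,10):dx=+2,dy=+5->C; (6,7):dx=+5,dy=+7->C
  (6,8):dx=+3,dy=+4->C; (6,9):dx=+10,dy=+16->C; (6,10):dx=+8,dy=+14->C; (7,8):dx=-2,dy=-3->C
  (7,9):dx=+5,dy=+9->C; (7,10):dx=+3,dy=+7->C; (8,9):dx=+7,dy=+12->C; (8,10):dx=+5,dy=+10->C
  (9,10):dx=-2,dy=-2->C
Step 2: C = 32, D = 13, total pairs = 45.
Step 3: tau = (C - D)/(n(n-1)/2) = (32 - 13)/45 = 0.422222.
Step 4: Exact two-sided p-value (enumerate n! = 3628800 permutations of y under H0): p = 0.108313.
Step 5: alpha = 0.05. fail to reject H0.

tau_b = 0.4222 (C=32, D=13), p = 0.108313, fail to reject H0.


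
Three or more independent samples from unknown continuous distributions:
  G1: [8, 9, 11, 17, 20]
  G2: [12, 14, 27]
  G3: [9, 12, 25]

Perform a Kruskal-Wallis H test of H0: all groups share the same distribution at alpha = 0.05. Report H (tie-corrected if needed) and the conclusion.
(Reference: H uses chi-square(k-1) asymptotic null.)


Step 1: Combine all N = 11 observations and assign midranks.
sorted (value, group, rank): (8,G1,1), (9,G1,2.5), (9,G3,2.5), (11,G1,4), (12,G2,5.5), (12,G3,5.5), (14,G2,7), (17,G1,8), (20,G1,9), (25,G3,10), (27,G2,11)
Step 2: Sum ranks within each group.
R_1 = 24.5 (n_1 = 5)
R_2 = 23.5 (n_2 = 3)
R_3 = 18 (n_3 = 3)
Step 3: H = 12/(N(N+1)) * sum(R_i^2/n_i) - 3(N+1)
     = 12/(11*12) * (24.5^2/5 + 23.5^2/3 + 18^2/3) - 3*12
     = 0.090909 * 412.133 - 36
     = 1.466667.
Step 4: Ties present; correction factor C = 1 - 12/(11^3 - 11) = 0.990909. Corrected H = 1.466667 / 0.990909 = 1.480122.
Step 5: Under H0, H ~ chi^2(2); p-value = 0.477085.
Step 6: alpha = 0.05. fail to reject H0.

H = 1.4801, df = 2, p = 0.477085, fail to reject H0.


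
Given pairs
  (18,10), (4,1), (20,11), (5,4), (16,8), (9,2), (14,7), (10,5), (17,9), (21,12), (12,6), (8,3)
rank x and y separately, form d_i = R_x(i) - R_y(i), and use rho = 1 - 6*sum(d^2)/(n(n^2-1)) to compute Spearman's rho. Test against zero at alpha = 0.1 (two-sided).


Step 1: Rank x and y separately (midranks; no ties here).
rank(x): 18->10, 4->1, 20->11, 5->2, 16->8, 9->4, 14->7, 10->5, 17->9, 21->12, 12->6, 8->3
rank(y): 10->10, 1->1, 11->11, 4->4, 8->8, 2->2, 7->7, 5->5, 9->9, 12->12, 6->6, 3->3
Step 2: d_i = R_x(i) - R_y(i); compute d_i^2.
  (10-10)^2=0, (1-1)^2=0, (11-11)^2=0, (2-4)^2=4, (8-8)^2=0, (4-2)^2=4, (7-7)^2=0, (5-5)^2=0, (9-9)^2=0, (12-12)^2=0, (6-6)^2=0, (3-3)^2=0
sum(d^2) = 8.
Step 3: rho = 1 - 6*8 / (12*(12^2 - 1)) = 1 - 48/1716 = 0.972028.
Step 4: Under H0, t = rho * sqrt((n-2)/(1-rho^2)) = 13.0876 ~ t(10).
Step 5: Two-sided p-value from the t-distribution with 10 df = 0.000000.
Step 6: alpha = 0.1. reject H0.

rho = 0.9720, p = 0.000000, reject H0 at alpha = 0.1.


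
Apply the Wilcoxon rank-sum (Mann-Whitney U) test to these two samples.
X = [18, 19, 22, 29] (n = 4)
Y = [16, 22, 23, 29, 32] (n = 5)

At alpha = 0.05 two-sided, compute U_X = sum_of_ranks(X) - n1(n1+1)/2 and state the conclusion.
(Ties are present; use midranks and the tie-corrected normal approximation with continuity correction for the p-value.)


Step 1: Combine and sort all 9 observations; assign midranks.
sorted (value, group): (16,Y), (18,X), (19,X), (22,X), (22,Y), (23,Y), (29,X), (29,Y), (32,Y)
ranks: 16->1, 18->2, 19->3, 22->4.5, 22->4.5, 23->6, 29->7.5, 29->7.5, 32->9
Step 2: Rank sum for X: R1 = 2 + 3 + 4.5 + 7.5 = 17.
Step 3: U_X = R1 - n1(n1+1)/2 = 17 - 4*5/2 = 17 - 10 = 7.
       U_Y = n1*n2 - U_X = 20 - 7 = 13.
Step 4: Ties are present, so use the tie-corrected normal approximation (with continuity correction) for the p-value.
Step 5: p-value = 0.536878; compare to alpha = 0.05. fail to reject H0.

U_X = 7, p = 0.536878, fail to reject H0 at alpha = 0.05.


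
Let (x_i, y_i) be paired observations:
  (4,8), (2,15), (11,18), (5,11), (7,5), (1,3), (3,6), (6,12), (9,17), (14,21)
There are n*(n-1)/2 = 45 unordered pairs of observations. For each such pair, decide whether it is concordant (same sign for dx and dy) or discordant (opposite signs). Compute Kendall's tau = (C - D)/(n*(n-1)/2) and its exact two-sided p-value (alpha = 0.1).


Step 1: Enumerate the 45 unordered pairs (i,j) with i<j and classify each by sign(x_j-x_i) * sign(y_j-y_i).
  (1,2):dx=-2,dy=+7->D; (1,3):dx=+7,dy=+10->C; (1,4):dx=+1,dy=+3->C; (1,5):dx=+3,dy=-3->D
  (1,6):dx=-3,dy=-5->C; (1,7):dx=-1,dy=-2->C; (1,8):dx=+2,dy=+4->C; (1,9):dx=+5,dy=+9->C
  (1,10):dx=+10,dy=+13->C; (2,3):dx=+9,dy=+3->C; (2,4):dx=+3,dy=-4->D; (2,5):dx=+5,dy=-10->D
  (2,6):dx=-1,dy=-12->C; (2,7):dx=+1,dy=-9->D; (2,8):dx=+4,dy=-3->D; (2,9):dx=+7,dy=+2->C
  (2,10):dx=+12,dy=+6->C; (3,4):dx=-6,dy=-7->C; (3,5):dx=-4,dy=-13->C; (3,6):dx=-10,dy=-15->C
  (3,7):dx=-8,dy=-12->C; (3,8):dx=-5,dy=-6->C; (3,9):dx=-2,dy=-1->C; (3,10):dx=+3,dy=+3->C
  (4,5):dx=+2,dy=-6->D; (4,6):dx=-4,dy=-8->C; (4,7):dx=-2,dy=-5->C; (4,8):dx=+1,dy=+1->C
  (4,9):dx=+4,dy=+6->C; (4,10):dx=+9,dy=+10->C; (5,6):dx=-6,dy=-2->C; (5,7):dx=-4,dy=+1->D
  (5,8):dx=-1,dy=+7->D; (5,9):dx=+2,dy=+12->C; (5,10):dx=+7,dy=+16->C; (6,7):dx=+2,dy=+3->C
  (6,8):dx=+5,dy=+9->C; (6,9):dx=+8,dy=+14->C; (6,10):dx=+13,dy=+18->C; (7,8):dx=+3,dy=+6->C
  (7,9):dx=+6,dy=+11->C; (7,10):dx=+11,dy=+15->C; (8,9):dx=+3,dy=+5->C; (8,10):dx=+8,dy=+9->C
  (9,10):dx=+5,dy=+4->C
Step 2: C = 36, D = 9, total pairs = 45.
Step 3: tau = (C - D)/(n(n-1)/2) = (36 - 9)/45 = 0.600000.
Step 4: Exact two-sided p-value (enumerate n! = 3628800 permutations of y under H0): p = 0.016666.
Step 5: alpha = 0.1. reject H0.

tau_b = 0.6000 (C=36, D=9), p = 0.016666, reject H0.


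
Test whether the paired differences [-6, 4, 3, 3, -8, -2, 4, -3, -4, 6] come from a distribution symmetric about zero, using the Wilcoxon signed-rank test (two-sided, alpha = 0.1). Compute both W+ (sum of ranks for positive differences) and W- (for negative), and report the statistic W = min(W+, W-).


Step 1: Drop any zero differences (none here) and take |d_i|.
|d| = [6, 4, 3, 3, 8, 2, 4, 3, 4, 6]
Step 2: Midrank |d_i| (ties get averaged ranks).
ranks: |6|->8.5, |4|->6, |3|->3, |3|->3, |8|->10, |2|->1, |4|->6, |3|->3, |4|->6, |6|->8.5
Step 3: Attach original signs; sum ranks with positive sign and with negative sign.
W+ = 6 + 3 + 3 + 6 + 8.5 = 26.5
W- = 8.5 + 10 + 1 + 3 + 6 = 28.5
(Check: W+ + W- = 55 should equal n(n+1)/2 = 55.)
Step 4: Test statistic W = min(W+, W-) = 26.5.
Step 5: Ties in |d|, so use the tie-corrected normal approximation.
        E[W] = n(n+1)/4 = 10*11/4 = 27.5.
        Tie groups: |d|=3 (t=3), |d|=4 (t=3), |d|=6 (t=2); sum(t^3 - t) = 54.
        Var[W] = n(n+1)(2n+1)/24 - sum(t^3-t)/48 = 2310/24 - 54/48 = 95.125.
        z = (W - E[W]) / sqrt(Var[W]) = (26.5 - 27.5) / 9.7532 = -0.1025.
        Two-sided p = 2*Phi(z) = 0.918336.
Step 6: alpha = 0.1. fail to reject H0.

W+ = 26.5, W- = 28.5, W = min = 26.5, p = 0.918336, fail to reject H0.


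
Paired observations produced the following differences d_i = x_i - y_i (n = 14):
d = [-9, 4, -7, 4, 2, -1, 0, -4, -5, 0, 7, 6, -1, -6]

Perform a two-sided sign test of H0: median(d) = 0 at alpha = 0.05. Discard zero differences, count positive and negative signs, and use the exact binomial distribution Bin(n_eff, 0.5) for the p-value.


Step 1: Discard zero differences. Original n = 14; n_eff = number of nonzero differences = 12.
Nonzero differences (with sign): -9, +4, -7, +4, +2, -1, -4, -5, +7, +6, -1, -6
Step 2: Count signs: positive = 5, negative = 7.
Step 3: Under H0: P(positive) = 0.5, so the number of positives S ~ Bin(12, 0.5).
Step 4: Two-sided exact p-value = sum of Bin(12,0.5) probabilities at or below the observed probability = 0.774414.
Step 5: alpha = 0.05. fail to reject H0.

n_eff = 12, pos = 5, neg = 7, p = 0.774414, fail to reject H0.


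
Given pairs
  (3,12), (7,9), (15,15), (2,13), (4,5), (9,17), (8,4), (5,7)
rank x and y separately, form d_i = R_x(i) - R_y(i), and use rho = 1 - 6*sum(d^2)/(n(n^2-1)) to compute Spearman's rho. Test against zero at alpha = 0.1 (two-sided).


Step 1: Rank x and y separately (midranks; no ties here).
rank(x): 3->2, 7->5, 15->8, 2->1, 4->3, 9->7, 8->6, 5->4
rank(y): 12->5, 9->4, 15->7, 13->6, 5->2, 17->8, 4->1, 7->3
Step 2: d_i = R_x(i) - R_y(i); compute d_i^2.
  (2-5)^2=9, (5-4)^2=1, (8-7)^2=1, (1-6)^2=25, (3-2)^2=1, (7-8)^2=1, (6-1)^2=25, (4-3)^2=1
sum(d^2) = 64.
Step 3: rho = 1 - 6*64 / (8*(8^2 - 1)) = 1 - 384/504 = 0.238095.
Step 4: Under H0, t = rho * sqrt((n-2)/(1-rho^2)) = 0.6005 ~ t(6).
Step 5: Two-sided p-value from the t-distribution with 6 df = 0.570156.
Step 6: alpha = 0.1. fail to reject H0.

rho = 0.2381, p = 0.570156, fail to reject H0 at alpha = 0.1.


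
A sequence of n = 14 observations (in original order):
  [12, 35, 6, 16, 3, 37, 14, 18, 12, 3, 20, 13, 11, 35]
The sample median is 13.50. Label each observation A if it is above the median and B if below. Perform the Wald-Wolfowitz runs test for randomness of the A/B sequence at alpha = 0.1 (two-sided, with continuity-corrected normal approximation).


Step 1: Compute median = 13.50; label A = above, B = below.
Labels in order: BABABAAABBABBA  (n_A = 7, n_B = 7)
Step 2: Count runs R = 10.
Step 3: Under H0 (random ordering), E[R] = 2*n_A*n_B/(n_A+n_B) + 1 = 2*7*7/14 + 1 = 8.0000.
        Var[R] = 2*n_A*n_B*(2*n_A*n_B - n_A - n_B) / ((n_A+n_B)^2 * (n_A+n_B-1)) = 8232/2548 = 3.2308.
        SD[R] = 1.7974.
Step 4: Continuity-corrected z = (R - 0.5 - E[R]) / SD[R] = (10 - 0.5 - 8.0000) / 1.7974 = 0.8345.
Step 5: Two-sided p-value via normal approximation = 2*(1 - Phi(|z|)) = 0.403986.
Step 6: alpha = 0.1. fail to reject H0.

R = 10, z = 0.8345, p = 0.403986, fail to reject H0.


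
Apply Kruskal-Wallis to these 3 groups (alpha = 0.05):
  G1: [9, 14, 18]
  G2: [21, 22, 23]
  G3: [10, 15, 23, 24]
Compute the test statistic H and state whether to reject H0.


Step 1: Combine all N = 10 observations and assign midranks.
sorted (value, group, rank): (9,G1,1), (10,G3,2), (14,G1,3), (15,G3,4), (18,G1,5), (21,G2,6), (22,G2,7), (23,G2,8.5), (23,G3,8.5), (24,G3,10)
Step 2: Sum ranks within each group.
R_1 = 9 (n_1 = 3)
R_2 = 21.5 (n_2 = 3)
R_3 = 24.5 (n_3 = 4)
Step 3: H = 12/(N(N+1)) * sum(R_i^2/n_i) - 3(N+1)
     = 12/(10*11) * (9^2/3 + 21.5^2/3 + 24.5^2/4) - 3*11
     = 0.109091 * 331.146 - 33
     = 3.125000.
Step 4: Ties present; correction factor C = 1 - 6/(10^3 - 10) = 0.993939. Corrected H = 3.125000 / 0.993939 = 3.144055.
Step 5: Under H0, H ~ chi^2(2); p-value = 0.207624.
Step 6: alpha = 0.05. fail to reject H0.

H = 3.1441, df = 2, p = 0.207624, fail to reject H0.


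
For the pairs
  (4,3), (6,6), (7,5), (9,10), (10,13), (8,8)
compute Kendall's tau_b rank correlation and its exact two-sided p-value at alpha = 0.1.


Step 1: Enumerate the 15 unordered pairs (i,j) with i<j and classify each by sign(x_j-x_i) * sign(y_j-y_i).
  (1,2):dx=+2,dy=+3->C; (1,3):dx=+3,dy=+2->C; (1,4):dx=+5,dy=+7->C; (1,5):dx=+6,dy=+10->C
  (1,6):dx=+4,dy=+5->C; (2,3):dx=+1,dy=-1->D; (2,4):dx=+3,dy=+4->C; (2,5):dx=+4,dy=+7->C
  (2,6):dx=+2,dy=+2->C; (3,4):dx=+2,dy=+5->C; (3,5):dx=+3,dy=+8->C; (3,6):dx=+1,dy=+3->C
  (4,5):dx=+1,dy=+3->C; (4,6):dx=-1,dy=-2->C; (5,6):dx=-2,dy=-5->C
Step 2: C = 14, D = 1, total pairs = 15.
Step 3: tau = (C - D)/(n(n-1)/2) = (14 - 1)/15 = 0.866667.
Step 4: Exact two-sided p-value (enumerate n! = 720 permutations of y under H0): p = 0.016667.
Step 5: alpha = 0.1. reject H0.

tau_b = 0.8667 (C=14, D=1), p = 0.016667, reject H0.


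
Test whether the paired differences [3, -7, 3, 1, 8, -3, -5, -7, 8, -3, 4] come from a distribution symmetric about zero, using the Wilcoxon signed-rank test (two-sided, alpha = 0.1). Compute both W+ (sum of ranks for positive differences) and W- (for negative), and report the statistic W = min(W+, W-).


Step 1: Drop any zero differences (none here) and take |d_i|.
|d| = [3, 7, 3, 1, 8, 3, 5, 7, 8, 3, 4]
Step 2: Midrank |d_i| (ties get averaged ranks).
ranks: |3|->3.5, |7|->8.5, |3|->3.5, |1|->1, |8|->10.5, |3|->3.5, |5|->7, |7|->8.5, |8|->10.5, |3|->3.5, |4|->6
Step 3: Attach original signs; sum ranks with positive sign and with negative sign.
W+ = 3.5 + 3.5 + 1 + 10.5 + 10.5 + 6 = 35
W- = 8.5 + 3.5 + 7 + 8.5 + 3.5 = 31
(Check: W+ + W- = 66 should equal n(n+1)/2 = 66.)
Step 4: Test statistic W = min(W+, W-) = 31.
Step 5: Ties in |d|, so use the tie-corrected normal approximation.
        E[W] = n(n+1)/4 = 11*12/4 = 33.
        Tie groups: |d|=3 (t=4), |d|=7 (t=2), |d|=8 (t=2); sum(t^3 - t) = 72.
        Var[W] = n(n+1)(2n+1)/24 - sum(t^3-t)/48 = 3036/24 - 72/48 = 125.
        z = (W - E[W]) / sqrt(Var[W]) = (31 - 33) / 11.1803 = -0.1789.
        Two-sided p = 2*Phi(z) = 0.858028.
Step 6: alpha = 0.1. fail to reject H0.

W+ = 35, W- = 31, W = min = 31, p = 0.858028, fail to reject H0.


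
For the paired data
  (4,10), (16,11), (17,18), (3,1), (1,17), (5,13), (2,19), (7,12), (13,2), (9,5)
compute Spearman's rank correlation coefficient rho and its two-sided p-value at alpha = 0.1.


Step 1: Rank x and y separately (midranks; no ties here).
rank(x): 4->4, 16->9, 17->10, 3->3, 1->1, 5->5, 2->2, 7->6, 13->8, 9->7
rank(y): 10->4, 11->5, 18->9, 1->1, 17->8, 13->7, 19->10, 12->6, 2->2, 5->3
Step 2: d_i = R_x(i) - R_y(i); compute d_i^2.
  (4-4)^2=0, (9-5)^2=16, (10-9)^2=1, (3-1)^2=4, (1-8)^2=49, (5-7)^2=4, (2-10)^2=64, (6-6)^2=0, (8-2)^2=36, (7-3)^2=16
sum(d^2) = 190.
Step 3: rho = 1 - 6*190 / (10*(10^2 - 1)) = 1 - 1140/990 = -0.151515.
Step 4: Under H0, t = rho * sqrt((n-2)/(1-rho^2)) = -0.4336 ~ t(8).
Step 5: Two-sided p-value from the t-distribution with 8 df = 0.676065.
Step 6: alpha = 0.1. fail to reject H0.

rho = -0.1515, p = 0.676065, fail to reject H0 at alpha = 0.1.


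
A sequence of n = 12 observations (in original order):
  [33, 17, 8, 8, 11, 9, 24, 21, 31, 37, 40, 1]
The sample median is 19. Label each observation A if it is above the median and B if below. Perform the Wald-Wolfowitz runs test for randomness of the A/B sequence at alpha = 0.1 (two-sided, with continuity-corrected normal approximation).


Step 1: Compute median = 19; label A = above, B = below.
Labels in order: ABBBBBAAAAAB  (n_A = 6, n_B = 6)
Step 2: Count runs R = 4.
Step 3: Under H0 (random ordering), E[R] = 2*n_A*n_B/(n_A+n_B) + 1 = 2*6*6/12 + 1 = 7.0000.
        Var[R] = 2*n_A*n_B*(2*n_A*n_B - n_A - n_B) / ((n_A+n_B)^2 * (n_A+n_B-1)) = 4320/1584 = 2.7273.
        SD[R] = 1.6514.
Step 4: Continuity-corrected z = (R + 0.5 - E[R]) / SD[R] = (4 + 0.5 - 7.0000) / 1.6514 = -1.5138.
Step 5: Two-sided p-value via normal approximation = 2*(1 - Phi(|z|)) = 0.130070.
Step 6: alpha = 0.1. fail to reject H0.

R = 4, z = -1.5138, p = 0.130070, fail to reject H0.
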